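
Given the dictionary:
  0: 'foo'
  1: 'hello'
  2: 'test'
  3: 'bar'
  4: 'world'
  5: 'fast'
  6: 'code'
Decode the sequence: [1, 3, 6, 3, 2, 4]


Look up each index in the dictionary:
  1 -> 'hello'
  3 -> 'bar'
  6 -> 'code'
  3 -> 'bar'
  2 -> 'test'
  4 -> 'world'

Decoded: "hello bar code bar test world"


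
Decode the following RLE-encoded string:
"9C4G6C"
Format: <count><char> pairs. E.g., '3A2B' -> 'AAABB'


Expanding each <count><char> pair:
  9C -> 'CCCCCCCCC'
  4G -> 'GGGG'
  6C -> 'CCCCCC'

Decoded = CCCCCCCCCGGGGCCCCCC


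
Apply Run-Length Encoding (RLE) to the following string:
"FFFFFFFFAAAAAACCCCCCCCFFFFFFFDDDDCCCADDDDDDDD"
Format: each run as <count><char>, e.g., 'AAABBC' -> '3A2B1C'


Scanning runs left to right:
  i=0: run of 'F' x 8 -> '8F'
  i=8: run of 'A' x 6 -> '6A'
  i=14: run of 'C' x 8 -> '8C'
  i=22: run of 'F' x 7 -> '7F'
  i=29: run of 'D' x 4 -> '4D'
  i=33: run of 'C' x 3 -> '3C'
  i=36: run of 'A' x 1 -> '1A'
  i=37: run of 'D' x 8 -> '8D'

RLE = 8F6A8C7F4D3C1A8D


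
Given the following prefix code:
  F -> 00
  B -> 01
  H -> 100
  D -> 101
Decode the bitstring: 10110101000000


Decoding step by step:
Bits 101 -> D
Bits 101 -> D
Bits 01 -> B
Bits 00 -> F
Bits 00 -> F
Bits 00 -> F


Decoded message: DDBFFF


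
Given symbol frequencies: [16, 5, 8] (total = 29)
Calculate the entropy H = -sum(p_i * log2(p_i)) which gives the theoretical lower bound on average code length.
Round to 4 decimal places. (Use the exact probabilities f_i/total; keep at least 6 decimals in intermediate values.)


Per-symbol terms -p_i * log2(p_i) with p_i = f_i/29:
  p = 16/29 = 0.551724: log2(p) = -0.857981, -p*log2(p) = 0.473369
  p = 5/29 = 0.172414: log2(p) = -2.536053, -p*log2(p) = 0.437251
  p = 8/29 = 0.275862: log2(p) = -1.857981, -p*log2(p) = 0.512546
H = 0.473369 + 0.437251 + 0.512546 = 1.423166

H = 1.4232 bits/symbol


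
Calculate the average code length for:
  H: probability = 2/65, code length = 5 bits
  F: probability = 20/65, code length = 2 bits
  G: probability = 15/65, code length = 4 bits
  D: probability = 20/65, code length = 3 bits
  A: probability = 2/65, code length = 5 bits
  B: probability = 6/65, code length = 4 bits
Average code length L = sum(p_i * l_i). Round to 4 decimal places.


Weighted contributions p_i * l_i:
  H: (2/65) * 5 = 10/65
  F: (20/65) * 2 = 40/65
  G: (15/65) * 4 = 60/65
  D: (20/65) * 3 = 60/65
  A: (2/65) * 5 = 10/65
  B: (6/65) * 4 = 24/65
Sum = (10 + 40 + 60 + 60 + 10 + 24)/65 = 204/65

L = 204/65 = 3.1385 bits/symbol


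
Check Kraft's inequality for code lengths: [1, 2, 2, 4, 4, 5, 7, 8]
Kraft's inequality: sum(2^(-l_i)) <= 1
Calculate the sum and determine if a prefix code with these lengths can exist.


Sum = 2^(-1) + 2^(-2) + 2^(-2) + 2^(-4) + 2^(-4) + 2^(-5) + 2^(-7) + 2^(-8)
    = 0.5 + 0.25 + 0.25 + 0.0625 + 0.0625 + 0.03125 + 0.0078125 + 0.00390625
    = 299/256 = 1.16796875
Since 1.16796875 > 1, Kraft's inequality is NOT satisfied.
A prefix code with these lengths CANNOT exist.

Kraft sum = 1.16796875. Not satisfied.


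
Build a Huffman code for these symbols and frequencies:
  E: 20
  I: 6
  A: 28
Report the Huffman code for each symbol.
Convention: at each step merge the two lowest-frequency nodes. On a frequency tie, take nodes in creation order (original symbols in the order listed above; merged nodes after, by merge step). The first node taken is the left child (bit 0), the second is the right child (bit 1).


Huffman tree construction:
Step 1: Merge I(6) + E(20) = 26
Step 2: Merge (I+E)(26) + A(28) = 54
Read each symbol's code off the tree from the root (left child = 0, right child = 1).

Codes:
  E: 01 (length 2)
  I: 00 (length 2)
  A: 1 (length 1)
Average code length: 80/54 = 1.4815 bits/symbol


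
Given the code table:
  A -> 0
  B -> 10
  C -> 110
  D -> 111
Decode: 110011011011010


Decoding:
110 -> C
0 -> A
110 -> C
110 -> C
110 -> C
10 -> B


Result: CACCCB


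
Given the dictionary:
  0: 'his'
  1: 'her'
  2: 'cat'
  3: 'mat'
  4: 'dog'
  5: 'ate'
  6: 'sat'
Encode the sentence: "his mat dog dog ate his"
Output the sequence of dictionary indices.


Look up each word in the dictionary:
  'his' -> 0
  'mat' -> 3
  'dog' -> 4
  'dog' -> 4
  'ate' -> 5
  'his' -> 0

Encoded: [0, 3, 4, 4, 5, 0]


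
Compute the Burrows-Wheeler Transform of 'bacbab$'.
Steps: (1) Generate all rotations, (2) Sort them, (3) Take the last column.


Rotations (sorted):
  0: $bacbab -> last char: b
  1: ab$bacb -> last char: b
  2: acbab$b -> last char: b
  3: b$bacba -> last char: a
  4: bab$bac -> last char: c
  5: bacbab$ -> last char: $
  6: cbab$ba -> last char: a


BWT = bbbac$a


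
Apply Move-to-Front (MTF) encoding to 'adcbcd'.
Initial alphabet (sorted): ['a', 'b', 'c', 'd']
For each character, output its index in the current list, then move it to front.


MTF encoding:
'a': index 0 in ['a', 'b', 'c', 'd'] -> ['a', 'b', 'c', 'd']
'd': index 3 in ['a', 'b', 'c', 'd'] -> ['d', 'a', 'b', 'c']
'c': index 3 in ['d', 'a', 'b', 'c'] -> ['c', 'd', 'a', 'b']
'b': index 3 in ['c', 'd', 'a', 'b'] -> ['b', 'c', 'd', 'a']
'c': index 1 in ['b', 'c', 'd', 'a'] -> ['c', 'b', 'd', 'a']
'd': index 2 in ['c', 'b', 'd', 'a'] -> ['d', 'c', 'b', 'a']


Output: [0, 3, 3, 3, 1, 2]


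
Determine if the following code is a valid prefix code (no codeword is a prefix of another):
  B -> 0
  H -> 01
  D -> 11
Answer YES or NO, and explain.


Checking each pair (does one codeword prefix another?):
  B='0' vs H='01': prefix -- VIOLATION

NO -- this is NOT a valid prefix code. B (0) is a prefix of H (01).


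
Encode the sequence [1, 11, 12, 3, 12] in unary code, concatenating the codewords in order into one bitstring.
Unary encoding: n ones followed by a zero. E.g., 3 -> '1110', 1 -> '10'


Encode each number as n ones followed by a terminating 0:
  1 -> 10 (2 bits)
  11 -> 111111111110 (12 bits)
  12 -> 1111111111110 (13 bits)
  3 -> 1110 (4 bits)
  12 -> 1111111111110 (13 bits)
Total length = 2 + 12 + 13 + 4 + 13 = 44 bits.

Unary([1, 11, 12, 3, 12]) = 10111111111110111111111111011101111111111110 (44 bits)


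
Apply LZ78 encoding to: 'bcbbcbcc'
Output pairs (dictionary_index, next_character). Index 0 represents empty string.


LZ78 encoding steps:
Dictionary: {0: ''}
Step 1: w='' (idx 0), next='b' -> output (0, 'b'), add 'b' as idx 1
Step 2: w='' (idx 0), next='c' -> output (0, 'c'), add 'c' as idx 2
Step 3: w='b' (idx 1), next='b' -> output (1, 'b'), add 'bb' as idx 3
Step 4: w='c' (idx 2), next='b' -> output (2, 'b'), add 'cb' as idx 4
Step 5: w='c' (idx 2), next='c' -> output (2, 'c'), add 'cc' as idx 5


Encoded: [(0, 'b'), (0, 'c'), (1, 'b'), (2, 'b'), (2, 'c')]


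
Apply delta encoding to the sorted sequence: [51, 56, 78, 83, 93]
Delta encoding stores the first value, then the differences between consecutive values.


First value: 51
Deltas:
  56 - 51 = 5
  78 - 56 = 22
  83 - 78 = 5
  93 - 83 = 10


Delta encoded: [51, 5, 22, 5, 10]


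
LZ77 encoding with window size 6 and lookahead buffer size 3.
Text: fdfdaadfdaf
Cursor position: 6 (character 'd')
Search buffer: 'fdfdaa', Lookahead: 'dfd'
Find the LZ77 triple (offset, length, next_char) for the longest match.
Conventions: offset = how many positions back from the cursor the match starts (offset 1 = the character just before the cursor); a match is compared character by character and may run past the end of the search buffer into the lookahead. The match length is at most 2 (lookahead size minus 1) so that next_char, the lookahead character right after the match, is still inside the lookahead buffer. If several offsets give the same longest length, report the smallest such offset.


Try each offset into the search buffer:
  offset=1 (pos 5, char 'a'): match length 0
  offset=2 (pos 4, char 'a'): match length 0
  offset=3 (pos 3, char 'd'): match length 1
  offset=4 (pos 2, char 'f'): match length 0
  offset=5 (pos 1, char 'd'): match length 2
  offset=6 (pos 0, char 'f'): match length 0
Longest match has length 2 at offset 5.
next_char = character at position 6 + 2 = 8 -> 'd'

Best match: offset=5, length=2 (matching 'df' starting at position 1)
LZ77 triple: (5, 2, 'd')


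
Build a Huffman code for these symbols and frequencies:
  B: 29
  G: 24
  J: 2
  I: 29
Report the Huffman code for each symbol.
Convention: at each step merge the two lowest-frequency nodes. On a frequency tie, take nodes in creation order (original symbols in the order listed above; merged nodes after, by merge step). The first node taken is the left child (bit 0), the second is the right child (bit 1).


Huffman tree construction:
Step 1: Merge J(2) + G(24) = 26
Step 2: Merge (J+G)(26) + B(29) = 55
Step 3: Merge I(29) + ((J+G)+B)(55) = 84
Read each symbol's code off the tree from the root (left child = 0, right child = 1).

Codes:
  B: 11 (length 2)
  G: 101 (length 3)
  J: 100 (length 3)
  I: 0 (length 1)
Average code length: 165/84 = 1.9643 bits/symbol


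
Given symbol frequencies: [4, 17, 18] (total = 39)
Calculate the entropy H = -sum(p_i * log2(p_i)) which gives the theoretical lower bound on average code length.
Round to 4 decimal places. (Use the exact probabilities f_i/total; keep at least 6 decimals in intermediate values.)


Per-symbol terms -p_i * log2(p_i) with p_i = f_i/39:
  p = 4/39 = 0.102564: log2(p) = -3.285402, -p*log2(p) = 0.336964
  p = 17/39 = 0.435897: log2(p) = -1.197939, -p*log2(p) = 0.522179
  p = 18/39 = 0.461538: log2(p) = -1.115477, -p*log2(p) = 0.514836
H = 0.336964 + 0.522179 + 0.514836 = 1.373979

H = 1.374 bits/symbol


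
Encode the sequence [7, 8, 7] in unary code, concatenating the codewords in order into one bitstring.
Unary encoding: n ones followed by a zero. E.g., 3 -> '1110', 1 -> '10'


Encode each number as n ones followed by a terminating 0:
  7 -> 11111110 (8 bits)
  8 -> 111111110 (9 bits)
  7 -> 11111110 (8 bits)
Total length = 8 + 9 + 8 = 25 bits.

Unary([7, 8, 7]) = 1111111011111111011111110 (25 bits)


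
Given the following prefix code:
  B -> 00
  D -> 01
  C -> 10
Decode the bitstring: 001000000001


Decoding step by step:
Bits 00 -> B
Bits 10 -> C
Bits 00 -> B
Bits 00 -> B
Bits 00 -> B
Bits 01 -> D


Decoded message: BCBBBD


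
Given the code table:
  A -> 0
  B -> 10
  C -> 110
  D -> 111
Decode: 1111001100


Decoding:
111 -> D
10 -> B
0 -> A
110 -> C
0 -> A


Result: DBACA


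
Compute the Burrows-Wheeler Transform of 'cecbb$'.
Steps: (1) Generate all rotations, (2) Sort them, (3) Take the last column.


Rotations (sorted):
  0: $cecbb -> last char: b
  1: b$cecb -> last char: b
  2: bb$cec -> last char: c
  3: cbb$ce -> last char: e
  4: cecbb$ -> last char: $
  5: ecbb$c -> last char: c


BWT = bbce$c


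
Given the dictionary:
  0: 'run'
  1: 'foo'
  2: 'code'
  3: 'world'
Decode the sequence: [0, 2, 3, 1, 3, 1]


Look up each index in the dictionary:
  0 -> 'run'
  2 -> 'code'
  3 -> 'world'
  1 -> 'foo'
  3 -> 'world'
  1 -> 'foo'

Decoded: "run code world foo world foo"


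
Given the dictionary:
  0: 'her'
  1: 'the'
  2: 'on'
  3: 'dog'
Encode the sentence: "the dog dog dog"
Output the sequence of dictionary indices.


Look up each word in the dictionary:
  'the' -> 1
  'dog' -> 3
  'dog' -> 3
  'dog' -> 3

Encoded: [1, 3, 3, 3]


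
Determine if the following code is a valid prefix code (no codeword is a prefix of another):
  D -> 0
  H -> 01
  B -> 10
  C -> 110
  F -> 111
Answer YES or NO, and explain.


Checking each pair (does one codeword prefix another?):
  D='0' vs H='01': prefix -- VIOLATION

NO -- this is NOT a valid prefix code. D (0) is a prefix of H (01).


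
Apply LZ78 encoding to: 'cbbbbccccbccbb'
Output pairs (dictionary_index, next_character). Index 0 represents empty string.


LZ78 encoding steps:
Dictionary: {0: ''}
Step 1: w='' (idx 0), next='c' -> output (0, 'c'), add 'c' as idx 1
Step 2: w='' (idx 0), next='b' -> output (0, 'b'), add 'b' as idx 2
Step 3: w='b' (idx 2), next='b' -> output (2, 'b'), add 'bb' as idx 3
Step 4: w='b' (idx 2), next='c' -> output (2, 'c'), add 'bc' as idx 4
Step 5: w='c' (idx 1), next='c' -> output (1, 'c'), add 'cc' as idx 5
Step 6: w='c' (idx 1), next='b' -> output (1, 'b'), add 'cb' as idx 6
Step 7: w='cc' (idx 5), next='b' -> output (5, 'b'), add 'ccb' as idx 7
Step 8: w='b' (idx 2), end of input -> output (2, '')


Encoded: [(0, 'c'), (0, 'b'), (2, 'b'), (2, 'c'), (1, 'c'), (1, 'b'), (5, 'b'), (2, '')]


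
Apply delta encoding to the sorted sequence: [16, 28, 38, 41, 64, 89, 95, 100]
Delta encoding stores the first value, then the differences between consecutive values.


First value: 16
Deltas:
  28 - 16 = 12
  38 - 28 = 10
  41 - 38 = 3
  64 - 41 = 23
  89 - 64 = 25
  95 - 89 = 6
  100 - 95 = 5


Delta encoded: [16, 12, 10, 3, 23, 25, 6, 5]


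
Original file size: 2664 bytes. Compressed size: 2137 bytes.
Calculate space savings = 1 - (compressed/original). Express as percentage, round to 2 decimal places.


ratio = compressed/original = 2137/2664 = 0.802177
savings = 1 - ratio = 1 - 0.802177 = 0.197823
as a percentage: 0.197823 * 100 = 19.78%

Space savings = 1 - 2137/2664 = 19.78%


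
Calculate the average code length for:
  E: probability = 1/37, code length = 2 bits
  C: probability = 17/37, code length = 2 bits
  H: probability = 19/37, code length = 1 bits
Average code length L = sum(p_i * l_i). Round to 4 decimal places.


Weighted contributions p_i * l_i:
  E: (1/37) * 2 = 2/37
  C: (17/37) * 2 = 34/37
  H: (19/37) * 1 = 19/37
Sum = (2 + 34 + 19)/37 = 55/37

L = 55/37 = 1.4865 bits/symbol


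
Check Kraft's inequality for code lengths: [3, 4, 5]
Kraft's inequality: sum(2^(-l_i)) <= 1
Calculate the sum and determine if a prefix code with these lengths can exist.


Sum = 2^(-3) + 2^(-4) + 2^(-5)
    = 0.125 + 0.0625 + 0.03125
    = 7/32 = 0.21875
Since 0.21875 <= 1, Kraft's inequality IS satisfied.
A prefix code with these lengths CAN exist.

Kraft sum = 0.21875. Satisfied.


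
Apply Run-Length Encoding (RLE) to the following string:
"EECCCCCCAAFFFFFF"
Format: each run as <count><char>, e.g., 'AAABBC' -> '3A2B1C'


Scanning runs left to right:
  i=0: run of 'E' x 2 -> '2E'
  i=2: run of 'C' x 6 -> '6C'
  i=8: run of 'A' x 2 -> '2A'
  i=10: run of 'F' x 6 -> '6F'

RLE = 2E6C2A6F


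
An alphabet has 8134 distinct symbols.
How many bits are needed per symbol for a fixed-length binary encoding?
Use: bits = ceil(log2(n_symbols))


log2(8134) = 12.9897
Bracket: 2^12 = 4096 < 8134 <= 2^13 = 8192
So ceil(log2(8134)) = 13

bits = ceil(log2(8134)) = ceil(12.9897) = 13 bits


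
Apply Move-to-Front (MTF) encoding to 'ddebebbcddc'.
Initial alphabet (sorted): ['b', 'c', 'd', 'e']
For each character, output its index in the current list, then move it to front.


MTF encoding:
'd': index 2 in ['b', 'c', 'd', 'e'] -> ['d', 'b', 'c', 'e']
'd': index 0 in ['d', 'b', 'c', 'e'] -> ['d', 'b', 'c', 'e']
'e': index 3 in ['d', 'b', 'c', 'e'] -> ['e', 'd', 'b', 'c']
'b': index 2 in ['e', 'd', 'b', 'c'] -> ['b', 'e', 'd', 'c']
'e': index 1 in ['b', 'e', 'd', 'c'] -> ['e', 'b', 'd', 'c']
'b': index 1 in ['e', 'b', 'd', 'c'] -> ['b', 'e', 'd', 'c']
'b': index 0 in ['b', 'e', 'd', 'c'] -> ['b', 'e', 'd', 'c']
'c': index 3 in ['b', 'e', 'd', 'c'] -> ['c', 'b', 'e', 'd']
'd': index 3 in ['c', 'b', 'e', 'd'] -> ['d', 'c', 'b', 'e']
'd': index 0 in ['d', 'c', 'b', 'e'] -> ['d', 'c', 'b', 'e']
'c': index 1 in ['d', 'c', 'b', 'e'] -> ['c', 'd', 'b', 'e']


Output: [2, 0, 3, 2, 1, 1, 0, 3, 3, 0, 1]


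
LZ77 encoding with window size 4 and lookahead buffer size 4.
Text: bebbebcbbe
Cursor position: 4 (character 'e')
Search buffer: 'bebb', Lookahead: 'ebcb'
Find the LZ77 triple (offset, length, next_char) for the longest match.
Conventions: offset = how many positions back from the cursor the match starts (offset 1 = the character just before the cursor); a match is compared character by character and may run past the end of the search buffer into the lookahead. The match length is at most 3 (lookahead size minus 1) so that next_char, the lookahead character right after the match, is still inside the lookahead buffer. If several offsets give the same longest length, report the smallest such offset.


Try each offset into the search buffer:
  offset=1 (pos 3, char 'b'): match length 0
  offset=2 (pos 2, char 'b'): match length 0
  offset=3 (pos 1, char 'e'): match length 2
  offset=4 (pos 0, char 'b'): match length 0
Longest match has length 2 at offset 3.
next_char = character at position 4 + 2 = 6 -> 'c'

Best match: offset=3, length=2 (matching 'eb' starting at position 1)
LZ77 triple: (3, 2, 'c')


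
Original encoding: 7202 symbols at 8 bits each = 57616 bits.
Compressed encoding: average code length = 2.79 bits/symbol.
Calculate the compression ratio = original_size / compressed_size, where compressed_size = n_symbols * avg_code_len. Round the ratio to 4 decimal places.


original_size = n_symbols * orig_bits = 7202 * 8 = 57616 bits
compressed_size = n_symbols * avg_code_len = 7202 * 2.79 = 20093.58 bits
ratio = original_size / compressed_size = 57616 / 20093.58 = 2.8674

Compression ratio = 2.8674


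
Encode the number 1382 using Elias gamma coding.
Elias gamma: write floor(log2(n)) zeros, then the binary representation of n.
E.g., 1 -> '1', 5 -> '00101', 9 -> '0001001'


num_bits = floor(log2(1382)) + 1 = 11
leading_zeros = num_bits - 1 = 10
binary(1382) = 10101100110

Elias gamma(1382) = '0000000000' + '10101100110' = 000000000010101100110 (21 bits)


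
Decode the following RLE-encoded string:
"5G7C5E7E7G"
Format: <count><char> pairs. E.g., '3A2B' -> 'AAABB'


Expanding each <count><char> pair:
  5G -> 'GGGGG'
  7C -> 'CCCCCCC'
  5E -> 'EEEEE'
  7E -> 'EEEEEEE'
  7G -> 'GGGGGGG'

Decoded = GGGGGCCCCCCCEEEEEEEEEEEEGGGGGGG


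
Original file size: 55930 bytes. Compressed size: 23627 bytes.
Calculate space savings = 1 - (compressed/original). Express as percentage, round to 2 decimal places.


ratio = compressed/original = 23627/55930 = 0.422439
savings = 1 - ratio = 1 - 0.422439 = 0.577561
as a percentage: 0.577561 * 100 = 57.76%

Space savings = 1 - 23627/55930 = 57.76%


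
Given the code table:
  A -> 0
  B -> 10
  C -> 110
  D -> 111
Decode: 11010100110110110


Decoding:
110 -> C
10 -> B
10 -> B
0 -> A
110 -> C
110 -> C
110 -> C


Result: CBBACCC


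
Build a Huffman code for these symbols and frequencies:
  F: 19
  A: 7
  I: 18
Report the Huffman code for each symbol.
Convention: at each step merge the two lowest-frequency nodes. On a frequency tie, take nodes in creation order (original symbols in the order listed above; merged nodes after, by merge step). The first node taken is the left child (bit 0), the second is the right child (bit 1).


Huffman tree construction:
Step 1: Merge A(7) + I(18) = 25
Step 2: Merge F(19) + (A+I)(25) = 44
Read each symbol's code off the tree from the root (left child = 0, right child = 1).

Codes:
  F: 0 (length 1)
  A: 10 (length 2)
  I: 11 (length 2)
Average code length: 69/44 = 1.5682 bits/symbol


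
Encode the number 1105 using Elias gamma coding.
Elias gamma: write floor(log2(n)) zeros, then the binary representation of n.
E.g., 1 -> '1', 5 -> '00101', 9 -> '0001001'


num_bits = floor(log2(1105)) + 1 = 11
leading_zeros = num_bits - 1 = 10
binary(1105) = 10001010001

Elias gamma(1105) = '0000000000' + '10001010001' = 000000000010001010001 (21 bits)


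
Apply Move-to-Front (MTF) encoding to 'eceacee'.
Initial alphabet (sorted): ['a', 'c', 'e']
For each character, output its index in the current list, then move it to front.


MTF encoding:
'e': index 2 in ['a', 'c', 'e'] -> ['e', 'a', 'c']
'c': index 2 in ['e', 'a', 'c'] -> ['c', 'e', 'a']
'e': index 1 in ['c', 'e', 'a'] -> ['e', 'c', 'a']
'a': index 2 in ['e', 'c', 'a'] -> ['a', 'e', 'c']
'c': index 2 in ['a', 'e', 'c'] -> ['c', 'a', 'e']
'e': index 2 in ['c', 'a', 'e'] -> ['e', 'c', 'a']
'e': index 0 in ['e', 'c', 'a'] -> ['e', 'c', 'a']


Output: [2, 2, 1, 2, 2, 2, 0]


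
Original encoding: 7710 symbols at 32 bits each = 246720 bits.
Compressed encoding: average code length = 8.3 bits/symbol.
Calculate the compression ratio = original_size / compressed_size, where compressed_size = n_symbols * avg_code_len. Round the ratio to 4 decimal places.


original_size = n_symbols * orig_bits = 7710 * 32 = 246720 bits
compressed_size = n_symbols * avg_code_len = 7710 * 8.3 = 63993.0 bits
ratio = original_size / compressed_size = 246720 / 63993.0 = 3.8554

Compression ratio = 3.8554


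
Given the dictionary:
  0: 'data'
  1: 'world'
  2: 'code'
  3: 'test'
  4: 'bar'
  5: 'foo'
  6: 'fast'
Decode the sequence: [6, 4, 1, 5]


Look up each index in the dictionary:
  6 -> 'fast'
  4 -> 'bar'
  1 -> 'world'
  5 -> 'foo'

Decoded: "fast bar world foo"


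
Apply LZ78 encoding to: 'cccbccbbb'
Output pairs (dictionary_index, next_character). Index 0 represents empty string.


LZ78 encoding steps:
Dictionary: {0: ''}
Step 1: w='' (idx 0), next='c' -> output (0, 'c'), add 'c' as idx 1
Step 2: w='c' (idx 1), next='c' -> output (1, 'c'), add 'cc' as idx 2
Step 3: w='' (idx 0), next='b' -> output (0, 'b'), add 'b' as idx 3
Step 4: w='cc' (idx 2), next='b' -> output (2, 'b'), add 'ccb' as idx 4
Step 5: w='b' (idx 3), next='b' -> output (3, 'b'), add 'bb' as idx 5


Encoded: [(0, 'c'), (1, 'c'), (0, 'b'), (2, 'b'), (3, 'b')]


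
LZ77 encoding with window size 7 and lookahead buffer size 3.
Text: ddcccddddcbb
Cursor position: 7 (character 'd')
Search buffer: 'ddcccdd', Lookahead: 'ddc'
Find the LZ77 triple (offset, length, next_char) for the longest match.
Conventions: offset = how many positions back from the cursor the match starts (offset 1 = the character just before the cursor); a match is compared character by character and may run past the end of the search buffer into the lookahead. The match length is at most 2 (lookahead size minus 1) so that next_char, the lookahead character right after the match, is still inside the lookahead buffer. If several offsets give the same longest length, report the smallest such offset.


Try each offset into the search buffer:
  offset=1 (pos 6, char 'd'): match length 2
  offset=2 (pos 5, char 'd'): match length 2
  offset=3 (pos 4, char 'c'): match length 0
  offset=4 (pos 3, char 'c'): match length 0
  offset=5 (pos 2, char 'c'): match length 0
  offset=6 (pos 1, char 'd'): match length 1
  offset=7 (pos 0, char 'd'): match length 2
Longest match has length 2, found at offsets 1, 2, 7; take the smallest, offset 1.
next_char = character at position 7 + 2 = 9 -> 'c'

Best match: offset=1, length=2 (matching 'dd' starting at position 6)
LZ77 triple: (1, 2, 'c')


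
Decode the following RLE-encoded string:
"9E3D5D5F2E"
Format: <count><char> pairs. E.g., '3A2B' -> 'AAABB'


Expanding each <count><char> pair:
  9E -> 'EEEEEEEEE'
  3D -> 'DDD'
  5D -> 'DDDDD'
  5F -> 'FFFFF'
  2E -> 'EE'

Decoded = EEEEEEEEEDDDDDDDDFFFFFEE


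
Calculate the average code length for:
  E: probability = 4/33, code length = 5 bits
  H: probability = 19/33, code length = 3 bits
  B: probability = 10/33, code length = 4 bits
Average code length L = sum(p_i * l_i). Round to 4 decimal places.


Weighted contributions p_i * l_i:
  E: (4/33) * 5 = 20/33
  H: (19/33) * 3 = 57/33
  B: (10/33) * 4 = 40/33
Sum = (20 + 57 + 40)/33 = 117/33

L = 117/33 = 3.5455 bits/symbol


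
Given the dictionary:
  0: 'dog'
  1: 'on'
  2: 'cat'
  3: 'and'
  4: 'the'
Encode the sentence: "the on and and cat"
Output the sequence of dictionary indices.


Look up each word in the dictionary:
  'the' -> 4
  'on' -> 1
  'and' -> 3
  'and' -> 3
  'cat' -> 2

Encoded: [4, 1, 3, 3, 2]


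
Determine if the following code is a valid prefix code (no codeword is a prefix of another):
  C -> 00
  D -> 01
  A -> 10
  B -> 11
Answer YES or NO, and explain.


Checking each pair (does one codeword prefix another?):
  C='00' vs D='01': no prefix
  C='00' vs A='10': no prefix
  C='00' vs B='11': no prefix
  D='01' vs C='00': no prefix
  D='01' vs A='10': no prefix
  D='01' vs B='11': no prefix
  A='10' vs C='00': no prefix
  A='10' vs D='01': no prefix
  A='10' vs B='11': no prefix
  B='11' vs C='00': no prefix
  B='11' vs D='01': no prefix
  B='11' vs A='10': no prefix
No violation found over all pairs.

YES -- this is a valid prefix code. No codeword is a prefix of any other codeword.


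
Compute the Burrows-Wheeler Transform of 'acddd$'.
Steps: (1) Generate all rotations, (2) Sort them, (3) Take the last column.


Rotations (sorted):
  0: $acddd -> last char: d
  1: acddd$ -> last char: $
  2: cddd$a -> last char: a
  3: d$acdd -> last char: d
  4: dd$acd -> last char: d
  5: ddd$ac -> last char: c


BWT = d$addc


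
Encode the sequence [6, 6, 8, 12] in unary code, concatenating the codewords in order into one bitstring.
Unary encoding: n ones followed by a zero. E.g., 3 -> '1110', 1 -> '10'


Encode each number as n ones followed by a terminating 0:
  6 -> 1111110 (7 bits)
  6 -> 1111110 (7 bits)
  8 -> 111111110 (9 bits)
  12 -> 1111111111110 (13 bits)
Total length = 7 + 7 + 9 + 13 = 36 bits.

Unary([6, 6, 8, 12]) = 111111011111101111111101111111111110 (36 bits)


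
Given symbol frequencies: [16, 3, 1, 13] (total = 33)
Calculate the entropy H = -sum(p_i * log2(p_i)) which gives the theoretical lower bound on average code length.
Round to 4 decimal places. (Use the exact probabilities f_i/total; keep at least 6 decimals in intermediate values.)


Per-symbol terms -p_i * log2(p_i) with p_i = f_i/33:
  p = 16/33 = 0.484848: log2(p) = -1.044394, -p*log2(p) = 0.506373
  p = 3/33 = 0.090909: log2(p) = -3.459432, -p*log2(p) = 0.314494
  p = 1/33 = 0.030303: log2(p) = -5.044394, -p*log2(p) = 0.152860
  p = 13/33 = 0.393939: log2(p) = -1.343954, -p*log2(p) = 0.529437
H = 0.506373 + 0.314494 + 0.152860 + 0.529437 = 1.503164

H = 1.5032 bits/symbol


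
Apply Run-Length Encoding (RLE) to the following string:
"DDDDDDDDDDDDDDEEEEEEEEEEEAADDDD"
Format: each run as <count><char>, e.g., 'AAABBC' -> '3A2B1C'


Scanning runs left to right:
  i=0: run of 'D' x 14 -> '14D'
  i=14: run of 'E' x 11 -> '11E'
  i=25: run of 'A' x 2 -> '2A'
  i=27: run of 'D' x 4 -> '4D'

RLE = 14D11E2A4D


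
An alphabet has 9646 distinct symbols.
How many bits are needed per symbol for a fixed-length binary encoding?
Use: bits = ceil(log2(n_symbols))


log2(9646) = 13.2357
Bracket: 2^13 = 8192 < 9646 <= 2^14 = 16384
So ceil(log2(9646)) = 14

bits = ceil(log2(9646)) = ceil(13.2357) = 14 bits


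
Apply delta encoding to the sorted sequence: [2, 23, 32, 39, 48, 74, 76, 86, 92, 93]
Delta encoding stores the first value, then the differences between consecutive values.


First value: 2
Deltas:
  23 - 2 = 21
  32 - 23 = 9
  39 - 32 = 7
  48 - 39 = 9
  74 - 48 = 26
  76 - 74 = 2
  86 - 76 = 10
  92 - 86 = 6
  93 - 92 = 1


Delta encoded: [2, 21, 9, 7, 9, 26, 2, 10, 6, 1]


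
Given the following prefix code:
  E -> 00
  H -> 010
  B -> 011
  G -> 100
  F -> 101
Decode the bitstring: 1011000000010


Decoding step by step:
Bits 101 -> F
Bits 100 -> G
Bits 00 -> E
Bits 00 -> E
Bits 010 -> H


Decoded message: FGEEH


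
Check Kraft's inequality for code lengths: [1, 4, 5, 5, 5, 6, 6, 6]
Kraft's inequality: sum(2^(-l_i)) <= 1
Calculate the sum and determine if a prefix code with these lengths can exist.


Sum = 2^(-1) + 2^(-4) + 2^(-5) + 2^(-5) + 2^(-5) + 2^(-6) + 2^(-6) + 2^(-6)
    = 0.5 + 0.0625 + 0.03125 + 0.03125 + 0.03125 + 0.015625 + 0.015625 + 0.015625
    = 45/64 = 0.703125
Since 0.703125 <= 1, Kraft's inequality IS satisfied.
A prefix code with these lengths CAN exist.

Kraft sum = 0.703125. Satisfied.


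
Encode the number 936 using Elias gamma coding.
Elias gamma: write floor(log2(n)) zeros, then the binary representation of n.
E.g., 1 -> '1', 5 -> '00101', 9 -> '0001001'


num_bits = floor(log2(936)) + 1 = 10
leading_zeros = num_bits - 1 = 9
binary(936) = 1110101000

Elias gamma(936) = '000000000' + '1110101000' = 0000000001110101000 (19 bits)


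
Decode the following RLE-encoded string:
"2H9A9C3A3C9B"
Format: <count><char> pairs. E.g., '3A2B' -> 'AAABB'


Expanding each <count><char> pair:
  2H -> 'HH'
  9A -> 'AAAAAAAAA'
  9C -> 'CCCCCCCCC'
  3A -> 'AAA'
  3C -> 'CCC'
  9B -> 'BBBBBBBBB'

Decoded = HHAAAAAAAAACCCCCCCCCAAACCCBBBBBBBBB


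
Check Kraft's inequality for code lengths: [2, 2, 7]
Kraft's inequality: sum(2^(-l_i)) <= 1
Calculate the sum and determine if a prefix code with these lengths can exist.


Sum = 2^(-2) + 2^(-2) + 2^(-7)
    = 0.25 + 0.25 + 0.0078125
    = 65/128 = 0.5078125
Since 0.5078125 <= 1, Kraft's inequality IS satisfied.
A prefix code with these lengths CAN exist.

Kraft sum = 0.5078125. Satisfied.


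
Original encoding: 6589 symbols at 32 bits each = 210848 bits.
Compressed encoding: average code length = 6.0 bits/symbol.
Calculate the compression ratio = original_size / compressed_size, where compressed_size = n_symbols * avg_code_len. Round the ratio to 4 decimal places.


original_size = n_symbols * orig_bits = 6589 * 32 = 210848 bits
compressed_size = n_symbols * avg_code_len = 6589 * 6.0 = 39534.0 bits
ratio = original_size / compressed_size = 210848 / 39534.0 = 5.3333

Compression ratio = 5.3333


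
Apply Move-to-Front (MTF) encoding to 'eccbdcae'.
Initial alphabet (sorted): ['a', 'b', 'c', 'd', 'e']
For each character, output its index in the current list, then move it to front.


MTF encoding:
'e': index 4 in ['a', 'b', 'c', 'd', 'e'] -> ['e', 'a', 'b', 'c', 'd']
'c': index 3 in ['e', 'a', 'b', 'c', 'd'] -> ['c', 'e', 'a', 'b', 'd']
'c': index 0 in ['c', 'e', 'a', 'b', 'd'] -> ['c', 'e', 'a', 'b', 'd']
'b': index 3 in ['c', 'e', 'a', 'b', 'd'] -> ['b', 'c', 'e', 'a', 'd']
'd': index 4 in ['b', 'c', 'e', 'a', 'd'] -> ['d', 'b', 'c', 'e', 'a']
'c': index 2 in ['d', 'b', 'c', 'e', 'a'] -> ['c', 'd', 'b', 'e', 'a']
'a': index 4 in ['c', 'd', 'b', 'e', 'a'] -> ['a', 'c', 'd', 'b', 'e']
'e': index 4 in ['a', 'c', 'd', 'b', 'e'] -> ['e', 'a', 'c', 'd', 'b']


Output: [4, 3, 0, 3, 4, 2, 4, 4]


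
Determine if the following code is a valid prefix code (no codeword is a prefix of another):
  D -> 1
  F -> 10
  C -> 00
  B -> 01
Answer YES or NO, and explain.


Checking each pair (does one codeword prefix another?):
  D='1' vs F='10': prefix -- VIOLATION

NO -- this is NOT a valid prefix code. D (1) is a prefix of F (10).


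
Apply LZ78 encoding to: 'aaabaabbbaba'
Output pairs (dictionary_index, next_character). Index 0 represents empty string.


LZ78 encoding steps:
Dictionary: {0: ''}
Step 1: w='' (idx 0), next='a' -> output (0, 'a'), add 'a' as idx 1
Step 2: w='a' (idx 1), next='a' -> output (1, 'a'), add 'aa' as idx 2
Step 3: w='' (idx 0), next='b' -> output (0, 'b'), add 'b' as idx 3
Step 4: w='aa' (idx 2), next='b' -> output (2, 'b'), add 'aab' as idx 4
Step 5: w='b' (idx 3), next='b' -> output (3, 'b'), add 'bb' as idx 5
Step 6: w='a' (idx 1), next='b' -> output (1, 'b'), add 'ab' as idx 6
Step 7: w='a' (idx 1), end of input -> output (1, '')


Encoded: [(0, 'a'), (1, 'a'), (0, 'b'), (2, 'b'), (3, 'b'), (1, 'b'), (1, '')]


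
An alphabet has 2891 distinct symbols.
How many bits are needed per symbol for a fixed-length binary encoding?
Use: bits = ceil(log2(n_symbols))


log2(2891) = 11.4974
Bracket: 2^11 = 2048 < 2891 <= 2^12 = 4096
So ceil(log2(2891)) = 12

bits = ceil(log2(2891)) = ceil(11.4974) = 12 bits


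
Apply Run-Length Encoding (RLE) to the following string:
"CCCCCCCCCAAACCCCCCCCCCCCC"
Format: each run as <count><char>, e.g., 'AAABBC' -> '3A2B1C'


Scanning runs left to right:
  i=0: run of 'C' x 9 -> '9C'
  i=9: run of 'A' x 3 -> '3A'
  i=12: run of 'C' x 13 -> '13C'

RLE = 9C3A13C


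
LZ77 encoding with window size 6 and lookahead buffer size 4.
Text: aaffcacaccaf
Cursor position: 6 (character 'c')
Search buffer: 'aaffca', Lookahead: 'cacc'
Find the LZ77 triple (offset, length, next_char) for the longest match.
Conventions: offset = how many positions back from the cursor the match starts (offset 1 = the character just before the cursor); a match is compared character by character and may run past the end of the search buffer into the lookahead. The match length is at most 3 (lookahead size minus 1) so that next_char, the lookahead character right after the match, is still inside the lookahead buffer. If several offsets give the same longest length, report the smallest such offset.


Try each offset into the search buffer:
  offset=1 (pos 5, char 'a'): match length 0
  offset=2 (pos 4, char 'c'): match length 3
  offset=3 (pos 3, char 'f'): match length 0
  offset=4 (pos 2, char 'f'): match length 0
  offset=5 (pos 1, char 'a'): match length 0
  offset=6 (pos 0, char 'a'): match length 0
Longest match has length 3 at offset 2.
next_char = character at position 6 + 3 = 9 -> 'c'

Best match: offset=2, length=3 (matching 'cac' starting at position 4)
LZ77 triple: (2, 3, 'c')


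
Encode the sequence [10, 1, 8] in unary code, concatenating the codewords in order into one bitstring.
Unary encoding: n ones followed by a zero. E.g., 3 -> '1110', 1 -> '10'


Encode each number as n ones followed by a terminating 0:
  10 -> 11111111110 (11 bits)
  1 -> 10 (2 bits)
  8 -> 111111110 (9 bits)
Total length = 11 + 2 + 9 = 22 bits.

Unary([10, 1, 8]) = 1111111111010111111110 (22 bits)


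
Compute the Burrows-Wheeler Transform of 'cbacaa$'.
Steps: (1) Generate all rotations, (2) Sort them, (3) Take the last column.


Rotations (sorted):
  0: $cbacaa -> last char: a
  1: a$cbaca -> last char: a
  2: aa$cbac -> last char: c
  3: acaa$cb -> last char: b
  4: bacaa$c -> last char: c
  5: caa$cba -> last char: a
  6: cbacaa$ -> last char: $


BWT = aacbca$


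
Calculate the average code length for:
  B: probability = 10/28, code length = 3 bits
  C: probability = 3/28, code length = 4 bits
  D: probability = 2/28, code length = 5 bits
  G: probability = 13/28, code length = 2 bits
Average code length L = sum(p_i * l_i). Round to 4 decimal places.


Weighted contributions p_i * l_i:
  B: (10/28) * 3 = 30/28
  C: (3/28) * 4 = 12/28
  D: (2/28) * 5 = 10/28
  G: (13/28) * 2 = 26/28
Sum = (30 + 12 + 10 + 26)/28 = 78/28

L = 78/28 = 2.7857 bits/symbol


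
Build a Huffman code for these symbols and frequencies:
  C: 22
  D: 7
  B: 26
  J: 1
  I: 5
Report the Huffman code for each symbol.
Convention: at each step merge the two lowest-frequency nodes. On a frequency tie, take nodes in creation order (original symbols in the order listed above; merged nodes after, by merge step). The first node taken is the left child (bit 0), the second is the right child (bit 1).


Huffman tree construction:
Step 1: Merge J(1) + I(5) = 6
Step 2: Merge (J+I)(6) + D(7) = 13
Step 3: Merge ((J+I)+D)(13) + C(22) = 35
Step 4: Merge B(26) + (((J+I)+D)+C)(35) = 61
Read each symbol's code off the tree from the root (left child = 0, right child = 1).

Codes:
  C: 11 (length 2)
  D: 101 (length 3)
  B: 0 (length 1)
  J: 1000 (length 4)
  I: 1001 (length 4)
Average code length: 115/61 = 1.8852 bits/symbol


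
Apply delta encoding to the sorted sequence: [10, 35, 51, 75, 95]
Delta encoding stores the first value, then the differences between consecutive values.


First value: 10
Deltas:
  35 - 10 = 25
  51 - 35 = 16
  75 - 51 = 24
  95 - 75 = 20


Delta encoded: [10, 25, 16, 24, 20]


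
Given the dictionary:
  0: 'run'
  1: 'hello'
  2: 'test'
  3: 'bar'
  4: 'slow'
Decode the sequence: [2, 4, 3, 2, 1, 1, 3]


Look up each index in the dictionary:
  2 -> 'test'
  4 -> 'slow'
  3 -> 'bar'
  2 -> 'test'
  1 -> 'hello'
  1 -> 'hello'
  3 -> 'bar'

Decoded: "test slow bar test hello hello bar"


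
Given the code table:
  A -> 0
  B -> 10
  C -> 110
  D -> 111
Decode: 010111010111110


Decoding:
0 -> A
10 -> B
111 -> D
0 -> A
10 -> B
111 -> D
110 -> C


Result: ABDABDC


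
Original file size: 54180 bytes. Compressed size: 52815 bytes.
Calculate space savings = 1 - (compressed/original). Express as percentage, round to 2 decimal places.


ratio = compressed/original = 52815/54180 = 0.974806
savings = 1 - ratio = 1 - 0.974806 = 0.025194
as a percentage: 0.025194 * 100 = 2.52%

Space savings = 1 - 52815/54180 = 2.52%


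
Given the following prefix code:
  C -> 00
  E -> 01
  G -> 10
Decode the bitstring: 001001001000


Decoding step by step:
Bits 00 -> C
Bits 10 -> G
Bits 01 -> E
Bits 00 -> C
Bits 10 -> G
Bits 00 -> C


Decoded message: CGECGC


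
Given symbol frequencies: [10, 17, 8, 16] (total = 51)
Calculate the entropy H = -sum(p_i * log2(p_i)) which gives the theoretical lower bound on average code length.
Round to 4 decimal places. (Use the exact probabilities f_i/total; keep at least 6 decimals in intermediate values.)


Per-symbol terms -p_i * log2(p_i) with p_i = f_i/51:
  p = 10/51 = 0.196078: log2(p) = -2.350497, -p*log2(p) = 0.460882
  p = 17/51 = 0.333333: log2(p) = -1.584963, -p*log2(p) = 0.528321
  p = 8/51 = 0.156863: log2(p) = -2.672425, -p*log2(p) = 0.419204
  p = 16/51 = 0.313725: log2(p) = -1.672425, -p*log2(p) = 0.524682
H = 0.460882 + 0.528321 + 0.419204 + 0.524682 = 1.933089

H = 1.9331 bits/symbol


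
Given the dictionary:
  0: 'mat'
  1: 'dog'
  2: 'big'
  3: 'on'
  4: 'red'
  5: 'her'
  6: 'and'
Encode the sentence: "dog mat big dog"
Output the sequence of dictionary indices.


Look up each word in the dictionary:
  'dog' -> 1
  'mat' -> 0
  'big' -> 2
  'dog' -> 1

Encoded: [1, 0, 2, 1]


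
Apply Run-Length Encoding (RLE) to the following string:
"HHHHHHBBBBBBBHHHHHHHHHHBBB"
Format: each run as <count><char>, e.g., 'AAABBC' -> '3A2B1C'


Scanning runs left to right:
  i=0: run of 'H' x 6 -> '6H'
  i=6: run of 'B' x 7 -> '7B'
  i=13: run of 'H' x 10 -> '10H'
  i=23: run of 'B' x 3 -> '3B'

RLE = 6H7B10H3B


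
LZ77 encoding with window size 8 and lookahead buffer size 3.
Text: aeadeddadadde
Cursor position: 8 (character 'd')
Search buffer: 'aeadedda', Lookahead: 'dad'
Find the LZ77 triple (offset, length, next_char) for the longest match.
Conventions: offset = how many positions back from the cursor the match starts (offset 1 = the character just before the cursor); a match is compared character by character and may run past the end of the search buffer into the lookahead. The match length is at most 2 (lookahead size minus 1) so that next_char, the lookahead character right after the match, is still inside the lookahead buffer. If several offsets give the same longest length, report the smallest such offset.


Try each offset into the search buffer:
  offset=1 (pos 7, char 'a'): match length 0
  offset=2 (pos 6, char 'd'): match length 2
  offset=3 (pos 5, char 'd'): match length 1
  offset=4 (pos 4, char 'e'): match length 0
  offset=5 (pos 3, char 'd'): match length 1
  offset=6 (pos 2, char 'a'): match length 0
  offset=7 (pos 1, char 'e'): match length 0
  offset=8 (pos 0, char 'a'): match length 0
Longest match has length 2 at offset 2.
next_char = character at position 8 + 2 = 10 -> 'd'

Best match: offset=2, length=2 (matching 'da' starting at position 6)
LZ77 triple: (2, 2, 'd')


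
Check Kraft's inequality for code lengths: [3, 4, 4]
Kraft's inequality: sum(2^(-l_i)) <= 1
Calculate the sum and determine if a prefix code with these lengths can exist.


Sum = 2^(-3) + 2^(-4) + 2^(-4)
    = 0.125 + 0.0625 + 0.0625
    = 4/16 = 0.25
Since 0.25 <= 1, Kraft's inequality IS satisfied.
A prefix code with these lengths CAN exist.

Kraft sum = 0.25. Satisfied.


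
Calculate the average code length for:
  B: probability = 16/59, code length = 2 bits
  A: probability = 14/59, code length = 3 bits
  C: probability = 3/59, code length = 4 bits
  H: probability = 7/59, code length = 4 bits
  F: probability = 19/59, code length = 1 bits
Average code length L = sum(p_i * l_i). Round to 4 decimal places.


Weighted contributions p_i * l_i:
  B: (16/59) * 2 = 32/59
  A: (14/59) * 3 = 42/59
  C: (3/59) * 4 = 12/59
  H: (7/59) * 4 = 28/59
  F: (19/59) * 1 = 19/59
Sum = (32 + 42 + 12 + 28 + 19)/59 = 133/59

L = 133/59 = 2.2542 bits/symbol


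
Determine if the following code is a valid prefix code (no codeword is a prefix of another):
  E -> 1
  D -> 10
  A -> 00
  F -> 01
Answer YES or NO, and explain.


Checking each pair (does one codeword prefix another?):
  E='1' vs D='10': prefix -- VIOLATION

NO -- this is NOT a valid prefix code. E (1) is a prefix of D (10).
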